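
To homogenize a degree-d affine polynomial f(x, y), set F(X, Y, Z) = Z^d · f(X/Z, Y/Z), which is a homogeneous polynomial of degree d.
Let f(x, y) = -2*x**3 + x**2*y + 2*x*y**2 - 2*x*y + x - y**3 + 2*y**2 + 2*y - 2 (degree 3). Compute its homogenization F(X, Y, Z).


F(X, Y, Z) = -2*X**3 + X**2*Y + 2*X*Y**2 - 2*X*Y*Z + X*Z**2 - Y**3 + 2*Y**2*Z + 2*Y*Z**2 - 2*Z**3

deg(f) = 3.
Substitute x = X/Z, y = Y/Z into f, then multiply by Z^3.
  monomial -2·x^3·y^0 ↦ -2·X^3·Y^0·Z^0.
  monomial 1·x^2·y^1 ↦ 1·X^2·Y^1·Z^0.
  monomial 2·x^1·y^2 ↦ 2·X^1·Y^2·Z^0.
  monomial -2·x^1·y^1 ↦ -2·X^1·Y^1·Z^1.
  monomial 1·x^1·y^0 ↦ 1·X^1·Y^0·Z^2.
  monomial -1·x^0·y^3 ↦ -1·X^0·Y^3·Z^0.
  monomial 2·x^0·y^2 ↦ 2·X^0·Y^2·Z^1.
  monomial 2·x^0·y^1 ↦ 2·X^0·Y^1·Z^2.
  monomial -2·x^0·y^0 ↦ -2·X^0·Y^0·Z^3.
Collecting: F(X, Y, Z) = -2*X**3 + X**2*Y + 2*X*Y**2 - 2*X*Y*Z + X*Z**2 - Y**3 + 2*Y**2*Z + 2*Y*Z**2 - 2*Z**3.


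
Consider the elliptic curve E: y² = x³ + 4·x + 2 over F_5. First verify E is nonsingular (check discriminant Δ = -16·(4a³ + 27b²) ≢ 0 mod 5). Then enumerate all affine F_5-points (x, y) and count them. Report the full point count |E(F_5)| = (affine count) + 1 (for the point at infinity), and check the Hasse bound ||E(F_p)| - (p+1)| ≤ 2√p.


Affine points = {(3, 1), (3, 4)}; affine count = 2; |E(F_5)| = 3.

Discriminant check: Δ ∝ 4a³ + 27b² = 4·4³ + 27·2² = 4·64 + 27·4 ≡ 4 (mod 5). Nonzero ⇒ E is nonsingular.
For each x ∈ F_5, compute rhs = x³ + 4·x + 2 mod 5, then count y ∈ F_5 with y² ≡ rhs.
  x = 0: rhs = 2, matching y values: none (0 points).
  x = 1: rhs = 2, matching y values: none (0 points).
  x = 2: rhs = 3, matching y values: none (0 points).
  x = 3: rhs = 1, matching y values: 1, 4 (2 points).
  x = 4: rhs = 2, matching y values: none (0 points).
Total affine count: 2.
Full point count |E(F_5)| = 2 + 1 = 3.
Hasse bound: |3 − (5+1)| = |-3| = 3 ≤ 2√5 ≈ 4.4721 ✓.


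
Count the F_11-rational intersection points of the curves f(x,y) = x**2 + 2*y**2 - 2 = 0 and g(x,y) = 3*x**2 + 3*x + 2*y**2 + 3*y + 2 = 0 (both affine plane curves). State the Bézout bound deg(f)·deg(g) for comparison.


Common zeros: ∅; count = 0; Bézout bound = 4.

deg(f) = 2, deg(g) = 2, so Bézout bound = 4.
Scan x ∈ F_11. For each x, list the y ∈ F_11 with f(x, y) ≡ 0 and those with g(x, y) ≡ 0 (mod 11); the common zeros in that column are the intersection.
  x = 0: f ≡ 0 at y ∈ {1, 10}; g ≡ 0 at y ∈ {7, 8}; common: ∅.
  x = 1: f ≡ 0 at y ∈ ∅; g ≡ 0 at y ∈ {2}; common: ∅.
  x = 2: f ≡ 0 at y ∈ ∅; g ≡ 0 at y ∈ {6, 9}; common: ∅.
  x = 3: f ≡ 0 at y ∈ ∅; g ≡ 0 at y ∈ ∅; common: ∅.
  x = 4: f ≡ 0 at y ∈ {2, 9}; g ≡ 0 at y ∈ ∅; common: ∅.
  x = 5: f ≡ 0 at y ∈ {4, 7}; g ≡ 0 at y ∈ ∅; common: ∅.
  x = 6: f ≡ 0 at y ∈ {4, 7}; g ≡ 0 at y ∈ ∅; common: ∅.
  x = 7: f ≡ 0 at y ∈ {2, 9}; g ≡ 0 at y ∈ ∅; common: ∅.
  x = 8: f ≡ 0 at y ∈ ∅; g ≡ 0 at y ∈ {6, 9}; common: ∅.
  x = 9: f ≡ 0 at y ∈ ∅; g ≡ 0 at y ∈ {2}; common: ∅.
  x = 10: f ≡ 0 at y ∈ ∅; g ≡ 0 at y ∈ {7, 8}; common: ∅.
Collecting: common zeros = ∅, so the count is 0.
Comparison with the Bézout bound: 0 ≤ 4 = deg(f)·deg(g), as expected for curves with no common component (the affine F_11-count falls short of the bound because intersections may lie at infinity, over extension fields, or carry multiplicity).


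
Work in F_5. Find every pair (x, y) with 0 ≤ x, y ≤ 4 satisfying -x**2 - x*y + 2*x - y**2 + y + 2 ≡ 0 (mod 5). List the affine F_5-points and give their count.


Affine F_5-points: {(0, 2), (0, 4), (2, 1), (2, 3), (3, 4), (4, 1)}; count = 6.

For each of the 25 pairs (x, y) ∈ F_5², evaluate f(x, y) mod 5. Record the zeros.
  x = 0: [0↦2, 1↦2, 2↦0, 3↦1, 4↦0]  zeros at y ∈ {2, 4}
  x = 1: [0↦3, 1↦2, 2↦4, 3↦4, 4↦2]  zeros at y ∈ ∅
  x = 2: [0↦2, 1↦0, 2↦1, 3↦0, 4↦2]  zeros at y ∈ {1, 3}
  x = 3: [0↦4, 1↦1, 2↦1, 3↦4, 4↦0]  zeros at y ∈ {4}
  x = 4: [0↦4, 1↦0, 2↦4, 3↦1, 4↦1]  zeros at y ∈ {1}
Collecting zeros: affine points = {(0, 2), (0, 4), (2, 1), (2, 3), (3, 4), (4, 1)}.
Total count |C(F_5)_aff| = 6.


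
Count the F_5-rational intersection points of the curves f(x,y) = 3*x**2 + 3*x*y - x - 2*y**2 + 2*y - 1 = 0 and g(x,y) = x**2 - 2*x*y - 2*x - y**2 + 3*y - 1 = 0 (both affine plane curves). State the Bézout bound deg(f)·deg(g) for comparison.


Common zeros: {(0, 4)}; count = 1; Bézout bound = 4.

deg(f) = 2, deg(g) = 2, so Bézout bound = 4.
Scan x ∈ F_5. For each x, list the y ∈ F_5 with f(x, y) ≡ 0 and those with g(x, y) ≡ 0 (mod 5); the common zeros in that column are the intersection.
  x = 0: f ≡ 0 at y ∈ {2, 4}; g ≡ 0 at y ∈ {4}; common: {4}.
  x = 1: f ≡ 0 at y ∈ ∅; g ≡ 0 at y ∈ ∅; common: ∅.
  x = 2: f ≡ 0 at y ∈ {1, 3}; g ≡ 0 at y ∈ ∅; common: ∅.
  x = 3: f ≡ 0 at y ∈ {4}; g ≡ 0 at y ∈ ∅; common: ∅.
  x = 4: f ≡ 0 at y ∈ {1}; g ≡ 0 at y ∈ ∅; common: ∅.
Collecting: common zeros = {(0, 4)}, so the count is 1.
Comparison with the Bézout bound: 1 ≤ 4 = deg(f)·deg(g), as expected for curves with no common component (the affine F_5-count falls short of the bound because intersections may lie at infinity, over extension fields, or carry multiplicity).


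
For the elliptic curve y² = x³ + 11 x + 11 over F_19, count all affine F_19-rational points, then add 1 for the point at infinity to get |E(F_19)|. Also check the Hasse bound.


Affine points = {(0, 7), (0, 12), (1, 2), (1, 17), (4, 9), (4, 10), (5, 1), (5, 18), (10, 0), (11, 0), (12, 3), (12, 16), (15, 6), (15, 13), (17, 0)}; affine count = 15; |E(F_19)| = 16.

Discriminant check: Δ ∝ 4a³ + 27b² = 4·11³ + 27·11² = 4·1331 + 27·121 ≡ 3 (mod 19). Nonzero ⇒ E is nonsingular.
For each x ∈ F_19, compute rhs = x³ + 11·x + 11 mod 19, then count y ∈ F_19 with y² ≡ rhs.
  x = 0: rhs = 11, matching y values: 7, 12 (2 points).
  x = 1: rhs = 4, matching y values: 2, 17 (2 points).
  x = 2: rhs = 3, matching y values: none (0 points).
  x = 3: rhs = 14, matching y values: none (0 points).
  x = 4: rhs = 5, matching y values: 9, 10 (2 points).
  x = 5: rhs = 1, matching y values: 1, 18 (2 points).
  x = 6: rhs = 8, matching y values: none (0 points).
  x = 7: rhs = 13, matching y values: none (0 points).
  x = 8: rhs = 3, matching y values: none (0 points).
  x = 9: rhs = 3, matching y values: none (0 points).
  x = 10: rhs = 0, matching y values: 0 (1 points).
  x = 11: rhs = 0, matching y values: 0 (1 points).
  x = 12: rhs = 9, matching y values: 3, 16 (2 points).
  x = 13: rhs = 14, matching y values: none (0 points).
  x = 14: rhs = 2, matching y values: none (0 points).
  x = 15: rhs = 17, matching y values: 6, 13 (2 points).
  x = 16: rhs = 8, matching y values: none (0 points).
  x = 17: rhs = 0, matching y values: 0 (1 points).
  x = 18: rhs = 18, matching y values: none (0 points).
Total affine count: 15.
Full point count |E(F_19)| = 15 + 1 = 16.
Hasse bound: |16 − (19+1)| = |-4| = 4 ≤ 2√19 ≈ 8.7178 ✓.


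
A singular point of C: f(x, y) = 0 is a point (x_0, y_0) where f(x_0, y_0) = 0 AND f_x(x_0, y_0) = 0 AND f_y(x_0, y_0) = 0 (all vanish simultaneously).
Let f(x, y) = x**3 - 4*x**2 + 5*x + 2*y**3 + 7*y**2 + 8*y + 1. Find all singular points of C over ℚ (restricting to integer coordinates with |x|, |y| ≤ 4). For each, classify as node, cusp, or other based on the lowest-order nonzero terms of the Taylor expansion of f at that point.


Singular points: {(1, -1)}; classification: node.

Compute partial derivatives:
  f_x = 3*x**2 - 8*x + 5.
  f_y = 6*y**2 + 14*y + 8.
Scan x_0 ∈ {−4, ..., 4}. For each x_0, f_y(x_0, y) is a polynomial in y; find its integer roots y ∈ {−4, ..., 4}, then test f_x and f at those candidates.
  x = -4: f_y(-4, y) = 6*y**2 + 14*y + 8; vanishes at y ∈ {-1}. (-4, -1): f_x = 85 ≠ 0.
  x = -3: f_y(-3, y) = 6*y**2 + 14*y + 8; vanishes at y ∈ {-1}. (-3, -1): f_x = 56 ≠ 0.
  x = -2: f_y(-2, y) = 6*y**2 + 14*y + 8; vanishes at y ∈ {-1}. (-2, -1): f_x = 33 ≠ 0.
  x = -1: f_y(-1, y) = 6*y**2 + 14*y + 8; vanishes at y ∈ {-1}. (-1, -1): f_x = 16 ≠ 0.
  x = 0: f_y(0, y) = 6*y**2 + 14*y + 8; vanishes at y ∈ {-1}. (0, -1): f_x = 5 ≠ 0.
  x = 1: f_y(1, y) = 6*y**2 + 14*y + 8; vanishes at y ∈ {-1}. (1, -1): f_x = 0, f = 0 — SINGULAR.
  x = 2: f_y(2, y) = 6*y**2 + 14*y + 8; vanishes at y ∈ {-1}. (2, -1): f_x = 1 ≠ 0.
  x = 3: f_y(3, y) = 6*y**2 + 14*y + 8; vanishes at y ∈ {-1}. (3, -1): f_x = 8 ≠ 0.
  x = 4: f_y(4, y) = 6*y**2 + 14*y + 8; vanishes at y ∈ {-1}. (4, -1): f_x = 21 ≠ 0.
Only singular point on the grid: (1, -1).
Classify: substitute x = 1 + u, y = -1 + v and expand: f = u**3 - u**2 + 2*v**3 + v**2.
No constant or linear terms (consistent with a singular point). Quadratic part: -u**2 + v**2. Cubic part: u**3 + 2*v**3.
The quadratic part v**2 - u**2 = (v − u)(v + u) splits into two distinct linear factors, so there are two distinct tangent lines y − -1 = ±(x − 1) — this is a node (ordinary double point).
Classification: node.


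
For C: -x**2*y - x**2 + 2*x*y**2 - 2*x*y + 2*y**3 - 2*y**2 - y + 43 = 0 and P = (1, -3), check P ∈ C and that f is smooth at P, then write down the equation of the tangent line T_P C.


Tangent line at P: 28*x + 50*y + 122 = 0.

Step 1: f(1, -3) = 0, so P lies on C.
Step 2: partial derivatives
  f_x(x, y) = -2*x*y - 2*x + 2*y**2 - 2*y, f_y(x, y) = -x**2 + 4*x*y - 2*x + 6*y**2 - 4*y - 1.
  f_x(P) = 28, f_y(P) = 50 (gradient nonzero, so P is smooth).
Step 3: tangent line at P: 28·(x − 1) + 50·(y − -3) = 0.
Expanding: 28*x + 50*y + 122 = 0.


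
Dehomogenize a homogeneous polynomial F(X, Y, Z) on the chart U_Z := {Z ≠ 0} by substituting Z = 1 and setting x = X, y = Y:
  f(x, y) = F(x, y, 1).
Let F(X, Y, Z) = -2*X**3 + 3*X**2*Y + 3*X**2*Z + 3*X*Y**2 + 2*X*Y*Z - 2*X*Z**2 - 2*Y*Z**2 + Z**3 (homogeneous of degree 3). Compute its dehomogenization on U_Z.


f(x, y) = -2*x**3 + 3*x**2*y + 3*x**2 + 3*x*y**2 + 2*x*y - 2*x - 2*y + 1

On U_Z we set Z = 1. Each monomial c·X^i·Y^j·Z^k in F becomes c·x^i·y^j·1^k = c·x^i·y^j.
Substituting Z = 1: F(X, Y, 1) = -2*x**3 + 3*x**2*y + 3*x**2 + 3*x*y**2 + 2*x*y - 2*x - 2*y + 1.
Note: deg(f) ≤ deg(F) = 3; strict inequality happens when F is divisible by Z (lost terms).


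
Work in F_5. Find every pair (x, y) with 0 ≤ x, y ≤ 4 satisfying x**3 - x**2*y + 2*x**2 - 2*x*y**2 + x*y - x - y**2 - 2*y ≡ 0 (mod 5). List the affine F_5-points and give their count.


Affine F_5-points: {(0, 0), (0, 3), (2, 1), (3, 3)}; count = 4.

For each of the 25 pairs (x, y) ∈ F_5², evaluate f(x, y) mod 5. Record the zeros.
  x = 0: [0↦0, 1↦2, 2↦2, 3↦0, 4↦1]  zeros at y ∈ {0, 3}
  x = 1: [0↦2, 1↦2, 2↦1, 3↦4, 4↦1]  zeros at y ∈ ∅
  x = 2: [0↦4, 1↦0, 2↦1, 3↦2, 4↦3]  zeros at y ∈ {1}
  x = 3: [0↦2, 1↦2, 2↦3, 3↦0, 4↦3]  zeros at y ∈ {3}
  x = 4: [0↦2, 1↦4, 2↦3, 3↦4, 4↦2]  zeros at y ∈ ∅
Collecting zeros: affine points = {(0, 0), (0, 3), (2, 1), (3, 3)}.
Total count |C(F_5)_aff| = 4.


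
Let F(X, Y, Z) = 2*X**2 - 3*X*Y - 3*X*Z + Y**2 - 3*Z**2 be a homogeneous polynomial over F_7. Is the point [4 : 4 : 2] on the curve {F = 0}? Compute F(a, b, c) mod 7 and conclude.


F(4,4,2) ≡ 6 (mod 7); P is NOT on the curve.

Evaluate F(4, 4, 2) term-by-term (mod 7).
  2*X**2 ↦ 2·16·1·1 = 32
  -3*X*Y ↦ -3·4·4·1 = -48
  -3*X*Z ↦ -3·4·1·2 = -24
  Y**2 ↦ 1·1·16·1 = 16
  -3*Z**2 ↦ -3·1·1·4 = -12
Sum: F(4, 4, 2) = (32) + (-48) + (-24) + (16) + (-12) = -36.
Reducing mod 7: -36 ≡ 6 (mod 7).
Since F(a, b, c) ≡ 6 ≠ 0 (mod 7), P does NOT lie on the curve.


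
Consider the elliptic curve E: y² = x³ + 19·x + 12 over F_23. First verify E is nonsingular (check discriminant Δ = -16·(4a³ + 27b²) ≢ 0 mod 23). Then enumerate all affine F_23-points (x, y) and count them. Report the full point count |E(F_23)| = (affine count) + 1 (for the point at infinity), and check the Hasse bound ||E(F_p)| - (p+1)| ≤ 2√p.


Affine points = {(0, 9), (0, 14), (1, 3), (1, 20), (2, 9), (2, 14), (3, 2), (3, 21), (5, 5), (5, 18), (8, 3), (8, 20), (10, 11), (10, 12), (12, 6), (12, 17), (13, 8), (13, 15), (14, 3), (14, 20), (17, 2), (17, 21), (21, 9), (21, 14)}; affine count = 24; |E(F_23)| = 25.

Discriminant check: Δ ∝ 4a³ + 27b² = 4·19³ + 27·12² = 4·6859 + 27·144 ≡ 21 (mod 23). Nonzero ⇒ E is nonsingular.
For each x ∈ F_23, compute rhs = x³ + 19·x + 12 mod 23, then count y ∈ F_23 with y² ≡ rhs.
  x = 0: rhs = 12, matching y values: 9, 14 (2 points).
  x = 1: rhs = 9, matching y values: 3, 20 (2 points).
  x = 2: rhs = 12, matching y values: 9, 14 (2 points).
  x = 3: rhs = 4, matching y values: 2, 21 (2 points).
  x = 4: rhs = 14, matching y values: none (0 points).
  x = 5: rhs = 2, matching y values: 5, 18 (2 points).
  x = 6: rhs = 20, matching y values: none (0 points).
  x = 7: rhs = 5, matching y values: none (0 points).
  x = 8: rhs = 9, matching y values: 3, 20 (2 points).
  x = 9: rhs = 15, matching y values: none (0 points).
  x = 10: rhs = 6, matching y values: 11, 12 (2 points).
  x = 11: rhs = 11, matching y values: none (0 points).
  x = 12: rhs = 13, matching y values: 6, 17 (2 points).
  x = 13: rhs = 18, matching y values: 8, 15 (2 points).
  x = 14: rhs = 9, matching y values: 3, 20 (2 points).
  x = 15: rhs = 15, matching y values: none (0 points).
  x = 16: rhs = 19, matching y values: none (0 points).
  x = 17: rhs = 4, matching y values: 2, 21 (2 points).
  x = 18: rhs = 22, matching y values: none (0 points).
  x = 19: rhs = 10, matching y values: none (0 points).
  x = 20: rhs = 20, matching y values: none (0 points).
  x = 21: rhs = 12, matching y values: 9, 14 (2 points).
  x = 22: rhs = 15, matching y values: none (0 points).
Total affine count: 24.
Full point count |E(F_23)| = 24 + 1 = 25.
Hasse bound: |25 − (23+1)| = |1| = 1 ≤ 2√23 ≈ 9.5917 ✓.


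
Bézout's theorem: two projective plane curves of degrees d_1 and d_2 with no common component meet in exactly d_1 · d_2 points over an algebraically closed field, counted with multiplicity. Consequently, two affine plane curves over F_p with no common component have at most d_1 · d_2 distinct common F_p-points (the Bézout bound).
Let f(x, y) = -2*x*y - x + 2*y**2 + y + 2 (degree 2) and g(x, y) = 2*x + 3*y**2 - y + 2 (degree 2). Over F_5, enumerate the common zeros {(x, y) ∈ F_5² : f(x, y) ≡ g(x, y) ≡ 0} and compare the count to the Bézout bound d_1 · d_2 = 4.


Common zeros: {(2, 4)}; count = 1; Bézout bound = 4.

deg(f) = 2, deg(g) = 2, so Bézout bound = 4.
Scan x ∈ F_5. For each x, list the y ∈ F_5 with f(x, y) ≡ 0 and those with g(x, y) ≡ 0 (mod 5); the common zeros in that column are the intersection.
  x = 0: f ≡ 0 at y ∈ {1}; g ≡ 0 at y ∈ ∅; common: ∅.
  x = 1: f ≡ 0 at y ∈ ∅; g ≡ 0 at y ∈ ∅; common: ∅.
  x = 2: f ≡ 0 at y ∈ {0, 4}; g ≡ 0 at y ∈ {3, 4}; common: {4}.
  x = 3: f ≡ 0 at y ∈ ∅; g ≡ 0 at y ∈ {1}; common: ∅.
  x = 4: f ≡ 0 at y ∈ {3}; g ≡ 0 at y ∈ {0, 2}; common: ∅.
Collecting: common zeros = {(2, 4)}, so the count is 1.
Comparison with the Bézout bound: 1 ≤ 4 = deg(f)·deg(g), as expected for curves with no common component (the affine F_5-count falls short of the bound because intersections may lie at infinity, over extension fields, or carry multiplicity).


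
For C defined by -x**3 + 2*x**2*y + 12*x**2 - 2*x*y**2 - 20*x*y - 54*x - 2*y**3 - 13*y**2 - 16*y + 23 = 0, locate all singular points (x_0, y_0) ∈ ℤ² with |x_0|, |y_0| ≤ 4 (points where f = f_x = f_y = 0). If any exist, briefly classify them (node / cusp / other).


Singular points: {(2, -3)}; classification: cusp.

Compute partial derivatives:
  f_x = -3*x**2 + 4*x*y + 24*x - 2*y**2 - 20*y - 54.
  f_y = 2*x**2 - 4*x*y - 20*x - 6*y**2 - 26*y - 16.
Scan x_0 ∈ {−4, ..., 4}. For each x_0, f_y(x_0, y) is a polynomial in y; find its integer roots y ∈ {−4, ..., 4}, then test f_x and f at those candidates.
  x = -4: f_y(-4, y) = -6*y**2 - 10*y + 96; no integer root y with |y| ≤ 4.
  x = -3: f_y(-3, y) = -6*y**2 - 14*y + 62; no integer root y with |y| ≤ 4.
  x = -2: f_y(-2, y) = -6*y**2 - 18*y + 32; no integer root y with |y| ≤ 4.
  x = -1: f_y(-1, y) = -6*y**2 - 22*y + 6; no integer root y with |y| ≤ 4.
  x = 0: f_y(0, y) = -6*y**2 - 26*y - 16; no integer root y with |y| ≤ 4.
  x = 1: f_y(1, y) = -6*y**2 - 30*y - 34; no integer root y with |y| ≤ 4.
  x = 2: f_y(2, y) = -6*y**2 - 34*y - 48; vanishes at y ∈ {-3}. (2, -3): f_x = 0, f = 0 — SINGULAR.
  x = 3: f_y(3, y) = -6*y**2 - 38*y - 58; no integer root y with |y| ≤ 4.
  x = 4: f_y(4, y) = -6*y**2 - 42*y - 64; no integer root y with |y| ≤ 4.
Only singular point on the grid: (2, -3).
Classify: substitute x = 2 + u, y = -3 + v and expand: f = -u**3 + 2*u**2*v - 2*u*v**2 - 2*v**3 + v**2.
No constant or linear terms (consistent with a singular point). Quadratic part: v**2. Cubic part: -u**3 + 2*u**2*v - 2*u*v**2 - 2*v**3.
The quadratic part v**2 is a perfect square, so there is a single (double) tangent line v = 0, i.e. y = -3. Restricting the cubic part to that line (v = 0) leaves -u**3 ≠ 0, so f is not divisible by v and the branch is v² ≈ u**3 to lowest order — this is a cusp.
Classification: cusp.


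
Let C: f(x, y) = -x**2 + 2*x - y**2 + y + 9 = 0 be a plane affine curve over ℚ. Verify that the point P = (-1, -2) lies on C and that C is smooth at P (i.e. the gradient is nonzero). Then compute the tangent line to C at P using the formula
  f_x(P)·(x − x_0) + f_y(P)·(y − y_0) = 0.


Tangent line at P: 4*x + 5*y + 14 = 0.

Step 1: f(-1, -2) = 0, so P lies on C.
Step 2: partial derivatives
  f_x(x, y) = 2 - 2*x, f_y(x, y) = 1 - 2*y.
  f_x(P) = 4, f_y(P) = 5 (gradient nonzero, so P is smooth).
Step 3: tangent line at P: 4·(x − -1) + 5·(y − -2) = 0.
Expanding: 4*x + 5*y + 14 = 0.


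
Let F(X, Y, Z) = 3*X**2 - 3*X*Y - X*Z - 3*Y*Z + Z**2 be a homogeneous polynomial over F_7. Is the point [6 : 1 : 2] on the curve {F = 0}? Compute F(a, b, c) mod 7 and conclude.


F(6,1,2) ≡ 6 (mod 7); P is NOT on the curve.

Evaluate F(6, 1, 2) term-by-term (mod 7).
  3*X**2 ↦ 3·36·1·1 = 108
  -3*X*Y ↦ -3·6·1·1 = -18
  -X*Z ↦ -1·6·1·2 = -12
  -3*Y*Z ↦ -3·1·1·2 = -6
  Z**2 ↦ 1·1·1·4 = 4
Sum: F(6, 1, 2) = (108) + (-18) + (-12) + (-6) + (4) = 76.
Reducing mod 7: 76 ≡ 6 (mod 7).
Since F(a, b, c) ≡ 6 ≠ 0 (mod 7), P does NOT lie on the curve.


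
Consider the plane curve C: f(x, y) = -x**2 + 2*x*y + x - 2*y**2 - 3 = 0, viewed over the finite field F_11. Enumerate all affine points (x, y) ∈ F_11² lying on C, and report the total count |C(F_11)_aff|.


Affine F_11-points: {(0, 2), (0, 9), (2, 3), (2, 10), (5, 2), (5, 3), (6, 0), (6, 6), (7, 1), (7, 6), (8, 9), (8, 10)}; count = 12.

For each of the 121 pairs (x, y) ∈ F_11², evaluate f(x, y) mod 11. Record the zeros.
  x = 0: [0↦8, 1↦6, 2↦0, 3↦1, 4↦9, 5↦2, 6↦2, 7↦9, 8↦1, 9↦0, 10↦6]  zeros at y ∈ {2, 9}
  x = 1: [0↦8, 1↦8, 2↦4, 3↦7, 4↦6, 5↦1, 6↦3, 7↦1, 8↦6, 9↦7, 10↦4]  zeros at y ∈ ∅
  x = 2: [0↦6, 1↦8, 2↦6, 3↦0, 4↦1, 5↦9, 6↦2, 7↦2, 8↦9, 9↦1, 10↦0]  zeros at y ∈ {3, 10}
  x = 3: [0↦2, 1↦6, 2↦6, 3↦2, 4↦5, 5↦4, 6↦10, 7↦1, 8↦10, 9↦4, 10↦5]  zeros at y ∈ ∅
  x = 4: [0↦7, 1↦2, 2↦4, 3↦2, 4↦7, 5↦8, 6↦5, 7↦9, 8↦9, 9↦5, 10↦8]  zeros at y ∈ ∅
  x = 5: [0↦10, 1↦7, 2↦0, 3↦0, 4↦7, 5↦10, 6↦9, 7↦4, 8↦6, 9↦4, 10↦9]  zeros at y ∈ {2, 3}
  x = 6: [0↦0, 1↦10, 2↦5, 3↦7, 4↦5, 5↦10, 6↦0, 7↦8, 8↦1, 9↦1, 10↦8]  zeros at y ∈ {0, 6}
  x = 7: [0↦10, 1↦0, 2↦8, 3↦1, 4↦1, 5↦8, 6↦0, 7↦10, 8↦5, 9↦7, 10↦5]  zeros at y ∈ {1, 6}
  x = 8: [0↦7, 1↦10, 2↦9, 3↦4, 4↦6, 5↦4, 6↦9, 7↦10, 8↦7, 9↦0, 10↦0]  zeros at y ∈ {9, 10}
  x = 9: [0↦2, 1↦7, 2↦8, 3↦5, 4↦9, 5↦9, 6↦5, 7↦8, 8↦7, 9↦2, 10↦4]  zeros at y ∈ ∅
  x = 10: [0↦6, 1↦2, 2↦5, 3↦4, 4↦10, 5↦1, 6↦10, 7↦4, 8↦5, 9↦2, 10↦6]  zeros at y ∈ ∅
Collecting zeros: affine points = {(0, 2), (0, 9), (2, 3), (2, 10), (5, 2), (5, 3), (6, 0), (6, 6), (7, 1), (7, 6), (8, 9), (8, 10)}.
Total count |C(F_11)_aff| = 12.


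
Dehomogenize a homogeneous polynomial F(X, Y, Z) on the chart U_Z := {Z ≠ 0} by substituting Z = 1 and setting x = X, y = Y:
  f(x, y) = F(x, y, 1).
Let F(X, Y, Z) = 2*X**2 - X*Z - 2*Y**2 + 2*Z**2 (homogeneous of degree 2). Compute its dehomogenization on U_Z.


f(x, y) = 2*x**2 - x - 2*y**2 + 2

On U_Z we set Z = 1. Each monomial c·X^i·Y^j·Z^k in F becomes c·x^i·y^j·1^k = c·x^i·y^j.
Substituting Z = 1: F(X, Y, 1) = 2*x**2 - x - 2*y**2 + 2.
Note: deg(f) ≤ deg(F) = 2; strict inequality happens when F is divisible by Z (lost terms).


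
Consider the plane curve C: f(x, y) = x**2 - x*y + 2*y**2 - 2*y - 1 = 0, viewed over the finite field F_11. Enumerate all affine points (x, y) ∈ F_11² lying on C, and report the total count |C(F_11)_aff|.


Affine F_11-points: {(0, 3), (0, 9), (1, 0), (1, 7), (2, 5), (2, 8), (3, 3), (3, 5), (4, 1), (4, 2), (5, 10), (6, 7), (6, 8), (7, 4), (7, 6), (8, 1), (8, 4), (9, 2), (9, 9), (10, 0), (10, 6)}; count = 21.

For each of the 121 pairs (x, y) ∈ F_11², evaluate f(x, y) mod 11. Record the zeros.
  x = 0: [0↦10, 1↦10, 2↦3, 3↦0, 4↦1, 5↦6, 6↦4, 7↦6, 8↦1, 9↦0, 10↦3]  zeros at y ∈ {3, 9}
  x = 1: [0↦0, 1↦10, 2↦2, 3↦9, 4↦9, 5↦2, 6↦10, 7↦0, 8↦5, 9↦3, 10↦5]  zeros at y ∈ {0, 7}
  x = 2: [0↦3, 1↦1, 2↦3, 3↦9, 4↦8, 5↦0, 6↦7, 7↦7, 8↦0, 9↦8, 10↦9]  zeros at y ∈ {5, 8}
  x = 3: [0↦8, 1↦5, 2↦6, 3↦0, 4↦9, 5↦0, 6↦6, 7↦5, 8↦8, 9↦4, 10↦4]  zeros at y ∈ {3, 5}
  x = 4: [0↦4, 1↦0, 2↦0, 3↦4, 4↦1, 5↦2, 6↦7, 7↦5, 8↦7, 9↦2, 10↦1]  zeros at y ∈ {1, 2}
  x = 5: [0↦2, 1↦8, 2↦7, 3↦10, 4↦6, 5↦6, 6↦10, 7↦7, 8↦8, 9↦2, 10↦0]  zeros at y ∈ {10}
  x = 6: [0↦2, 1↦7, 2↦5, 3↦7, 4↦2, 5↦1, 6↦4, 7↦0, 8↦0, 9↦4, 10↦1]  zeros at y ∈ {7, 8}
  x = 7: [0↦4, 1↦8, 2↦5, 3↦6, 4↦0, 5↦9, 6↦0, 7↦6, 8↦5, 9↦8, 10↦4]  zeros at y ∈ {4, 6}
  x = 8: [0↦8, 1↦0, 2↦7, 3↦7, 4↦0, 5↦8, 6↦9, 7↦3, 8↦1, 9↦3, 10↦9]  zeros at y ∈ {1, 4}
  x = 9: [0↦3, 1↦5, 2↦0, 3↦10, 4↦2, 5↦9, 6↦9, 7↦2, 8↦10, 9↦0, 10↦5]  zeros at y ∈ {2, 9}
  x = 10: [0↦0, 1↦1, 2↦6, 3↦4, 4↦6, 5↦1, 6↦0, 7↦3, 8↦10, 9↦10, 10↦3]  zeros at y ∈ {0, 6}
Collecting zeros: affine points = {(0, 3), (0, 9), (1, 0), (1, 7), (2, 5), (2, 8), (3, 3), (3, 5), (4, 1), (4, 2), (5, 10), (6, 7), (6, 8), (7, 4), (7, 6), (8, 1), (8, 4), (9, 2), (9, 9), (10, 0), (10, 6)}.
Total count |C(F_11)_aff| = 21.


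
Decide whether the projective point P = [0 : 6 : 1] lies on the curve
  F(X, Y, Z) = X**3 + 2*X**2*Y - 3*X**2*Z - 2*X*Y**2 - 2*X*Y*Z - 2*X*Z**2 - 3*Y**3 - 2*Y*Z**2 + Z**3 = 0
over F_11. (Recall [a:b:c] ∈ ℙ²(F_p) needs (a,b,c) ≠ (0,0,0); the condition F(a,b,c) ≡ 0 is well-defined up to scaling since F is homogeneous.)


F(0,6,1) ≡ 1 (mod 11); P is NOT on the curve.

Evaluate F(0, 6, 1) term-by-term (mod 11).
  X**3 ↦ 1·0·1·1 = 0
  2*X**2*Y ↦ 2·0·6·1 = 0
  -3*X**2*Z ↦ -3·0·1·1 = 0
  -2*X*Y**2 ↦ -2·0·36·1 = 0
  -2*X*Y*Z ↦ -2·0·6·1 = 0
  -2*X*Z**2 ↦ -2·0·1·1 = 0
  -3*Y**3 ↦ -3·1·216·1 = -648
  -2*Y*Z**2 ↦ -2·1·6·1 = -12
  Z**3 ↦ 1·1·1·1 = 1
Sum: F(0, 6, 1) = (0) + (0) + (0) + (0) + (0) + (0) + (-648) + (-12) + (1) = -659.
Reducing mod 11: -659 ≡ 1 (mod 11).
Since F(a, b, c) ≡ 1 ≠ 0 (mod 11), P does NOT lie on the curve.


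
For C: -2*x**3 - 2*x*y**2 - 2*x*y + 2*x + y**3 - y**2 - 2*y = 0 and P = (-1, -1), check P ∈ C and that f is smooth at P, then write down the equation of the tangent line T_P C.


Tangent line at P: -4*x + y - 3 = 0.

Step 1: f(-1, -1) = 0, so P lies on C.
Step 2: partial derivatives
  f_x(x, y) = -6*x**2 - 2*y**2 - 2*y + 2, f_y(x, y) = -4*x*y - 2*x + 3*y**2 - 2*y - 2.
  f_x(P) = -4, f_y(P) = 1 (gradient nonzero, so P is smooth).
Step 3: tangent line at P: -4·(x − -1) + 1·(y − -1) = 0.
Expanding: -4*x + y - 3 = 0.


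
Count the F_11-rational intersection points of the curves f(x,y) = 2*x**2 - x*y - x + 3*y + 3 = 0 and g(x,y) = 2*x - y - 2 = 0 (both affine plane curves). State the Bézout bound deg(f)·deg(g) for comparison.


Common zeros: {(2, 2)}; count = 1; Bézout bound = 2.

deg(f) = 2, deg(g) = 1, so Bézout bound = 2.
Scan x ∈ F_11. For each x, list the y ∈ F_11 with f(x, y) ≡ 0 and those with g(x, y) ≡ 0 (mod 11); the common zeros in that column are the intersection.
  x = 0: f ≡ 0 at y ∈ {10}; g ≡ 0 at y ∈ {9}; common: ∅.
  x = 1: f ≡ 0 at y ∈ {9}; g ≡ 0 at y ∈ {0}; common: ∅.
  x = 2: f ≡ 0 at y ∈ {2}; g ≡ 0 at y ∈ {2}; common: {2}.
  x = 3: f ≡ 0 at y ∈ ∅; g ≡ 0 at y ∈ {4}; common: ∅.
  x = 4: f ≡ 0 at y ∈ {9}; g ≡ 0 at y ∈ {6}; common: ∅.
  x = 5: f ≡ 0 at y ∈ {2}; g ≡ 0 at y ∈ {8}; common: ∅.
  x = 6: f ≡ 0 at y ∈ {1}; g ≡ 0 at y ∈ {10}; common: ∅.
  x = 7: f ≡ 0 at y ∈ {7}; g ≡ 0 at y ∈ {1}; common: ∅.
  x = 8: f ≡ 0 at y ∈ {7}; g ≡ 0 at y ∈ {3}; common: ∅.
  x = 9: f ≡ 0 at y ∈ {4}; g ≡ 0 at y ∈ {5}; common: ∅.
  x = 10: f ≡ 0 at y ∈ {4}; g ≡ 0 at y ∈ {7}; common: ∅.
Collecting: common zeros = {(2, 2)}, so the count is 1.
Comparison with the Bézout bound: 1 ≤ 2 = deg(f)·deg(g), as expected for curves with no common component (the affine F_11-count falls short of the bound because intersections may lie at infinity, over extension fields, or carry multiplicity).


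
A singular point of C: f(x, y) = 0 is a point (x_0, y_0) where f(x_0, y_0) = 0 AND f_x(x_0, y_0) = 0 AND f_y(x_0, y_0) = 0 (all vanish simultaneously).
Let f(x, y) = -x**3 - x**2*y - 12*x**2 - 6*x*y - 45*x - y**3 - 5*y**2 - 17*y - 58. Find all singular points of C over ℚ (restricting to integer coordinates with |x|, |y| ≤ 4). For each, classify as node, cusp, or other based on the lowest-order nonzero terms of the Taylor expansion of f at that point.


Singular points: {(-3, -2)}; classification: node.

Compute partial derivatives:
  f_x = -3*x**2 - 2*x*y - 24*x - 6*y - 45.
  f_y = -x**2 - 6*x - 3*y**2 - 10*y - 17.
Scan x_0 ∈ {−4, ..., 4}. For each x_0, f_y(x_0, y) is a polynomial in y; find its integer roots y ∈ {−4, ..., 4}, then test f_x and f at those candidates.
  x = -4: f_y(-4, y) = -3*y**2 - 10*y - 9; no integer root y with |y| ≤ 4.
  x = -3: f_y(-3, y) = -3*y**2 - 10*y - 8; vanishes at y ∈ {-2}. (-3, -2): f_x = 0, f = 0 — SINGULAR.
  x = -2: f_y(-2, y) = -3*y**2 - 10*y - 9; no integer root y with |y| ≤ 4.
  x = -1: f_y(-1, y) = -3*y**2 - 10*y - 12; no integer root y with |y| ≤ 4.
  x = 0: f_y(0, y) = -3*y**2 - 10*y - 17; no integer root y with |y| ≤ 4.
  x = 1: f_y(1, y) = -3*y**2 - 10*y - 24; no integer root y with |y| ≤ 4.
  x = 2: f_y(2, y) = -3*y**2 - 10*y - 33; no integer root y with |y| ≤ 4.
  x = 3: f_y(3, y) = -3*y**2 - 10*y - 44; no integer root y with |y| ≤ 4.
  x = 4: f_y(4, y) = -3*y**2 - 10*y - 57; no integer root y with |y| ≤ 4.
Only singular point on the grid: (-3, -2).
Classify: substitute x = -3 + u, y = -2 + v and expand: f = -u**3 - u**2*v - u**2 - v**3 + v**2.
No constant or linear terms (consistent with a singular point). Quadratic part: -u**2 + v**2. Cubic part: -u**3 - u**2*v - v**3.
The quadratic part v**2 - u**2 = (v − u)(v + u) splits into two distinct linear factors, so there are two distinct tangent lines y − -2 = ±(x − -3) — this is a node (ordinary double point).
Classification: node.


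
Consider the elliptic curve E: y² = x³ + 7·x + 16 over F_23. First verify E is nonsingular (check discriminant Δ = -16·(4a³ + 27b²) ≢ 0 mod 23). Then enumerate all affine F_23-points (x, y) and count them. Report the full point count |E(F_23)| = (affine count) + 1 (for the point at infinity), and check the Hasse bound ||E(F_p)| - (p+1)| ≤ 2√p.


Affine points = {(0, 4), (0, 19), (1, 1), (1, 22), (3, 8), (3, 15), (4, 4), (4, 19), (8, 3), (8, 20), (9, 7), (9, 16), (13, 2), (13, 21), (14, 11), (14, 12), (15, 0), (19, 4), (19, 19), (22, 10), (22, 13)}; affine count = 21; |E(F_23)| = 22.

Discriminant check: Δ ∝ 4a³ + 27b² = 4·7³ + 27·16² = 4·343 + 27·256 ≡ 4 (mod 23). Nonzero ⇒ E is nonsingular.
For each x ∈ F_23, compute rhs = x³ + 7·x + 16 mod 23, then count y ∈ F_23 with y² ≡ rhs.
  x = 0: rhs = 16, matching y values: 4, 19 (2 points).
  x = 1: rhs = 1, matching y values: 1, 22 (2 points).
  x = 2: rhs = 15, matching y values: none (0 points).
  x = 3: rhs = 18, matching y values: 8, 15 (2 points).
  x = 4: rhs = 16, matching y values: 4, 19 (2 points).
  x = 5: rhs = 15, matching y values: none (0 points).
  x = 6: rhs = 21, matching y values: none (0 points).
  x = 7: rhs = 17, matching y values: none (0 points).
  x = 8: rhs = 9, matching y values: 3, 20 (2 points).
  x = 9: rhs = 3, matching y values: 7, 16 (2 points).
  x = 10: rhs = 5, matching y values: none (0 points).
  x = 11: rhs = 21, matching y values: none (0 points).
  x = 12: rhs = 11, matching y values: none (0 points).
  x = 13: rhs = 4, matching y values: 2, 21 (2 points).
  x = 14: rhs = 6, matching y values: 11, 12 (2 points).
  x = 15: rhs = 0, matching y values: 0 (1 points).
  x = 16: rhs = 15, matching y values: none (0 points).
  x = 17: rhs = 11, matching y values: none (0 points).
  x = 18: rhs = 17, matching y values: none (0 points).
  x = 19: rhs = 16, matching y values: 4, 19 (2 points).
  x = 20: rhs = 14, matching y values: none (0 points).
  x = 21: rhs = 17, matching y values: none (0 points).
  x = 22: rhs = 8, matching y values: 10, 13 (2 points).
Total affine count: 21.
Full point count |E(F_23)| = 21 + 1 = 22.
Hasse bound: |22 − (23+1)| = |-2| = 2 ≤ 2√23 ≈ 9.5917 ✓.


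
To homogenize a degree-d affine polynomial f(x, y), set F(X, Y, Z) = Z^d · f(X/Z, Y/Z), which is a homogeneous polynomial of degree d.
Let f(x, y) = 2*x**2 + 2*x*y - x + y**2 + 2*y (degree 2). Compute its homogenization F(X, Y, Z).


F(X, Y, Z) = 2*X**2 + 2*X*Y - X*Z + Y**2 + 2*Y*Z

deg(f) = 2.
Substitute x = X/Z, y = Y/Z into f, then multiply by Z^2.
  monomial 2·x^2·y^0 ↦ 2·X^2·Y^0·Z^0.
  monomial 2·x^1·y^1 ↦ 2·X^1·Y^1·Z^0.
  monomial -1·x^1·y^0 ↦ -1·X^1·Y^0·Z^1.
  monomial 1·x^0·y^2 ↦ 1·X^0·Y^2·Z^0.
  monomial 2·x^0·y^1 ↦ 2·X^0·Y^1·Z^1.
Collecting: F(X, Y, Z) = 2*X**2 + 2*X*Y - X*Z + Y**2 + 2*Y*Z.


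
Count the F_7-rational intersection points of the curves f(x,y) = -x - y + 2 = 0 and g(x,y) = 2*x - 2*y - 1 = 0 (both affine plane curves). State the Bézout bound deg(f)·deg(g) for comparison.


Common zeros: {(3, 6)}; count = 1; Bézout bound = 1.

deg(f) = 1, deg(g) = 1, so Bézout bound = 1.
Scan x ∈ F_7. For each x, list the y ∈ F_7 with f(x, y) ≡ 0 and those with g(x, y) ≡ 0 (mod 7); the common zeros in that column are the intersection.
  x = 0: f ≡ 0 at y ∈ {2}; g ≡ 0 at y ∈ {3}; common: ∅.
  x = 1: f ≡ 0 at y ∈ {1}; g ≡ 0 at y ∈ {4}; common: ∅.
  x = 2: f ≡ 0 at y ∈ {0}; g ≡ 0 at y ∈ {5}; common: ∅.
  x = 3: f ≡ 0 at y ∈ {6}; g ≡ 0 at y ∈ {6}; common: {6}.
  x = 4: f ≡ 0 at y ∈ {5}; g ≡ 0 at y ∈ {0}; common: ∅.
  x = 5: f ≡ 0 at y ∈ {4}; g ≡ 0 at y ∈ {1}; common: ∅.
  x = 6: f ≡ 0 at y ∈ {3}; g ≡ 0 at y ∈ {2}; common: ∅.
Collecting: common zeros = {(3, 6)}, so the count is 1.
Comparison with the Bézout bound: 1 ≤ 1 = deg(f)·deg(g), as expected for curves with no common component (the bound is attained).


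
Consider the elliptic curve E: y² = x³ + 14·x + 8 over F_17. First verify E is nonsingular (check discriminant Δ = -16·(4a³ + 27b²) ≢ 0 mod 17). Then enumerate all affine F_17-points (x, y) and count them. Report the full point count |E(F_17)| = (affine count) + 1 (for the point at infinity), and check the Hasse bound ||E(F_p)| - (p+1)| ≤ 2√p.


Affine points = {(0, 5), (0, 12), (3, 3), (3, 14), (4, 3), (4, 14), (5, 4), (5, 13), (6, 6), (6, 11), (9, 8), (9, 9), (10, 3), (10, 14), (12, 0)}; affine count = 15; |E(F_17)| = 16.

Discriminant check: Δ ∝ 4a³ + 27b² = 4·14³ + 27·8² = 4·2744 + 27·64 ≡ 5 (mod 17). Nonzero ⇒ E is nonsingular.
For each x ∈ F_17, compute rhs = x³ + 14·x + 8 mod 17, then count y ∈ F_17 with y² ≡ rhs.
  x = 0: rhs = 8, matching y values: 5, 12 (2 points).
  x = 1: rhs = 6, matching y values: none (0 points).
  x = 2: rhs = 10, matching y values: none (0 points).
  x = 3: rhs = 9, matching y values: 3, 14 (2 points).
  x = 4: rhs = 9, matching y values: 3, 14 (2 points).
  x = 5: rhs = 16, matching y values: 4, 13 (2 points).
  x = 6: rhs = 2, matching y values: 6, 11 (2 points).
  x = 7: rhs = 7, matching y values: none (0 points).
  x = 8: rhs = 3, matching y values: none (0 points).
  x = 9: rhs = 13, matching y values: 8, 9 (2 points).
  x = 10: rhs = 9, matching y values: 3, 14 (2 points).
  x = 11: rhs = 14, matching y values: none (0 points).
  x = 12: rhs = 0, matching y values: 0 (1 points).
  x = 13: rhs = 7, matching y values: none (0 points).
  x = 14: rhs = 7, matching y values: none (0 points).
  x = 15: rhs = 6, matching y values: none (0 points).
  x = 16: rhs = 10, matching y values: none (0 points).
Total affine count: 15.
Full point count |E(F_17)| = 15 + 1 = 16.
Hasse bound: |16 − (17+1)| = |-2| = 2 ≤ 2√17 ≈ 8.2462 ✓.


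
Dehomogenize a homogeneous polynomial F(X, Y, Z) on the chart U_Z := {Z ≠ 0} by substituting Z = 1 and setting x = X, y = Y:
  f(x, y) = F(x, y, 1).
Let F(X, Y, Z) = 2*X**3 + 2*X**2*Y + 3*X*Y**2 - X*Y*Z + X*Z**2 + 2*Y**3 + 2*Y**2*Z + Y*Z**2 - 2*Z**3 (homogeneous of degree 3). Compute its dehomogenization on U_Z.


f(x, y) = 2*x**3 + 2*x**2*y + 3*x*y**2 - x*y + x + 2*y**3 + 2*y**2 + y - 2

On U_Z we set Z = 1. Each monomial c·X^i·Y^j·Z^k in F becomes c·x^i·y^j·1^k = c·x^i·y^j.
Substituting Z = 1: F(X, Y, 1) = 2*x**3 + 2*x**2*y + 3*x*y**2 - x*y + x + 2*y**3 + 2*y**2 + y - 2.
Note: deg(f) ≤ deg(F) = 3; strict inequality happens when F is divisible by Z (lost terms).


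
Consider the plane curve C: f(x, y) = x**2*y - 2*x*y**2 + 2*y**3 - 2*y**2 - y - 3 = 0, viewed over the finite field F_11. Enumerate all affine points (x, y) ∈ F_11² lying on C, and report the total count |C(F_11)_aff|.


Affine F_11-points: {(2, 6), (5, 1), (6, 7), (8, 1), (8, 7), (10, 6)}; count = 6.

For each of the 121 pairs (x, y) ∈ F_11², evaluate f(x, y) mod 11. Record the zeros.
  x = 0: [0↦8, 1↦7, 2↦3, 3↦8, 4↦1, 5↦5, 6↦10, 7↦6, 8↦5, 9↦8, 10↦5]  zeros at y ∈ ∅
  x = 1: [0↦8, 1↦6, 2↦8, 3↦4, 4↦6, 5↦4, 6↦10, 7↦3, 8↦6, 9↦9, 10↦2]  zeros at y ∈ ∅
  x = 2: [0↦8, 1↦7, 2↦6, 3↦6, 4↦8, 5↦2, 6↦0, 7↦3, 8↦1, 9↦6, 10↦8]  zeros at y ∈ {6}
  x = 3: [0↦8, 1↦10, 2↦8, 3↦3, 4↦7, 5↦10, 6↦2, 7↦6, 8↦1, 9↦10, 10↦1]  zeros at y ∈ ∅
  x = 4: [0↦8, 1↦4, 2↦3, 3↦6, 4↦3, 5↦6, 6↦5, 7↦1, 8↦6, 9↦10, 10↦3]  zeros at y ∈ ∅
  x = 5: [0↦8, 1↦0, 2↦2, 3↦4, 4↦7, 5↦1, 6↦9, 7↦10, 8↦5, 9↦6, 10↦3]  zeros at y ∈ {1}
  x = 6: [0↦8, 1↦9, 2↦5, 3↦8, 4↦8, 5↦6, 6↦3, 7↦0, 8↦9, 9↦9, 10↦1]  zeros at y ∈ {7}
  x = 7: [0↦8, 1↦9, 2↦1, 3↦7, 4↦6, 5↦10, 6↦9, 7↦4, 8↦7, 9↦8, 10↦8]  zeros at y ∈ ∅
  x = 8: [0↦8, 1↦0, 2↦1, 3↦1, 4↦1, 5↦2, 6↦5, 7↦0, 8↦10, 9↦3, 10↦2]  zeros at y ∈ {1, 7}
  x = 9: [0↦8, 1↦4, 2↦5, 3↦1, 4↦4, 5↦4, 6↦2, 7↦10, 8↦7, 9↦5, 10↦5]  zeros at y ∈ ∅
  x = 10: [0↦8, 1↦10, 2↦2, 3↦7, 4↦4, 5↦5, 6↦0, 7↦1, 8↦9, 9↦3, 10↦6]  zeros at y ∈ {6}
Collecting zeros: affine points = {(2, 6), (5, 1), (6, 7), (8, 1), (8, 7), (10, 6)}.
Total count |C(F_11)_aff| = 6.


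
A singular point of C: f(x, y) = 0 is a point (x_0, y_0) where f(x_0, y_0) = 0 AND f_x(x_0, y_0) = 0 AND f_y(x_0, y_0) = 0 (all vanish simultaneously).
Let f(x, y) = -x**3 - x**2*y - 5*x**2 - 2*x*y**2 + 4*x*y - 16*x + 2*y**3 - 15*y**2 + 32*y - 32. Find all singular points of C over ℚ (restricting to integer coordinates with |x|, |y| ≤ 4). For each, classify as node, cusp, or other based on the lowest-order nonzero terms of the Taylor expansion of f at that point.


Singular points: {(-2, 2)}; classification: node.

Compute partial derivatives:
  f_x = -3*x**2 - 2*x*y - 10*x - 2*y**2 + 4*y - 16.
  f_y = -x**2 - 4*x*y + 4*x + 6*y**2 - 30*y + 32.
Scan x_0 ∈ {−4, ..., 4}. For each x_0, f_y(x_0, y) is a polynomial in y; find its integer roots y ∈ {−4, ..., 4}, then test f_x and f at those candidates.
  x = -4: f_y(-4, y) = 6*y**2 - 14*y; vanishes at y ∈ {0}. (-4, 0): f_x = -24 ≠ 0.
  x = -3: f_y(-3, y) = 6*y**2 - 18*y + 11; no integer root y with |y| ≤ 4.
  x = -2: f_y(-2, y) = 6*y**2 - 22*y + 20; vanishes at y ∈ {2}. (-2, 2): f_x = 0, f = 0 — SINGULAR.
  x = -1: f_y(-1, y) = 6*y**2 - 26*y + 27; no integer root y with |y| ≤ 4.
  x = 0: f_y(0, y) = 6*y**2 - 30*y + 32; no integer root y with |y| ≤ 4.
  x = 1: f_y(1, y) = 6*y**2 - 34*y + 35; no integer root y with |y| ≤ 4.
  x = 2: f_y(2, y) = 6*y**2 - 38*y + 36; no integer root y with |y| ≤ 4.
  x = 3: f_y(3, y) = 6*y**2 - 42*y + 35; no integer root y with |y| ≤ 4.
  x = 4: f_y(4, y) = 6*y**2 - 46*y + 32; no integer root y with |y| ≤ 4.
Only singular point on the grid: (-2, 2).
Classify: substitute x = -2 + u, y = 2 + v and expand: f = -u**3 - u**2*v - u**2 - 2*u*v**2 + 2*v**3 + v**2.
No constant or linear terms (consistent with a singular point). Quadratic part: -u**2 + v**2. Cubic part: -u**3 - u**2*v - 2*u*v**2 + 2*v**3.
The quadratic part v**2 - u**2 = (v − u)(v + u) splits into two distinct linear factors, so there are two distinct tangent lines y − 2 = ±(x − -2) — this is a node (ordinary double point).
Classification: node.


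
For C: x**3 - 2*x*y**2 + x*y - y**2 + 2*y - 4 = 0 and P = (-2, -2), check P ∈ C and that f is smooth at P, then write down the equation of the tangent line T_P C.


Tangent line at P: 2*x - 12*y - 20 = 0.

Step 1: f(-2, -2) = 0, so P lies on C.
Step 2: partial derivatives
  f_x(x, y) = 3*x**2 - 2*y**2 + y, f_y(x, y) = -4*x*y + x - 2*y + 2.
  f_x(P) = 2, f_y(P) = -12 (gradient nonzero, so P is smooth).
Step 3: tangent line at P: 2·(x − -2) + -12·(y − -2) = 0.
Expanding: 2*x - 12*y - 20 = 0.


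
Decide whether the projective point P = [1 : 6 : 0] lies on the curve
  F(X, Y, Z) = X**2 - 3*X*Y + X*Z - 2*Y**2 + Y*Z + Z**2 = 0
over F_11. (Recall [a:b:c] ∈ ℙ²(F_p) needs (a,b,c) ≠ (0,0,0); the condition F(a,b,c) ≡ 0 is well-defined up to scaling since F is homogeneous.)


F(1,6,0) ≡ 10 (mod 11); P is NOT on the curve.

Evaluate F(1, 6, 0) term-by-term (mod 11).
  X**2 ↦ 1·1·1·1 = 1
  -3*X*Y ↦ -3·1·6·1 = -18
  X*Z ↦ 1·1·1·0 = 0
  -2*Y**2 ↦ -2·1·36·1 = -72
  Y*Z ↦ 1·1·6·0 = 0
  Z**2 ↦ 1·1·1·0 = 0
Sum: F(1, 6, 0) = (1) + (-18) + (0) + (-72) + (0) + (0) = -89.
Reducing mod 11: -89 ≡ 10 (mod 11).
Since F(a, b, c) ≡ 10 ≠ 0 (mod 11), P does NOT lie on the curve.


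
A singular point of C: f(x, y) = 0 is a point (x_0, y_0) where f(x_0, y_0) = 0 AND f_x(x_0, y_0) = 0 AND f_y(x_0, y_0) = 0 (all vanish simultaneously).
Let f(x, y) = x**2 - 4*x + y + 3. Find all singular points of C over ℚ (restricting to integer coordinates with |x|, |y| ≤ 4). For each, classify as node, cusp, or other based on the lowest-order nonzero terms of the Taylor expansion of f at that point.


No singular points in the scanned grid; C is smooth there.

Compute partial derivatives:
  f_x = 2*x - 4.
  f_y = 1.
f_y = 1 is a nonzero constant, so f_y never vanishes: no point (x, y) can satisfy f = f_x = f_y = 0. In particular no (x, y) ∈ {−4, ..., 4}² is singular; the curve is smooth.


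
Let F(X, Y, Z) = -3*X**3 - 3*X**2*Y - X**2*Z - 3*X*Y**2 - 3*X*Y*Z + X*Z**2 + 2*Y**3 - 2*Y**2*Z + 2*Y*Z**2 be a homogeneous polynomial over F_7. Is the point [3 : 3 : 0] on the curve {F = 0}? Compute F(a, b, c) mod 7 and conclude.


F(3,3,0) ≡ 0 (mod 7); P is on the curve.

Evaluate F(3, 3, 0) term-by-term (mod 7).
  -3*X**3 ↦ -3·27·1·1 = -81
  -3*X**2*Y ↦ -3·9·3·1 = -81
  -X**2*Z ↦ -1·9·1·0 = 0
  -3*X*Y**2 ↦ -3·3·9·1 = -81
  -3*X*Y*Z ↦ -3·3·3·0 = 0
  X*Z**2 ↦ 1·3·1·0 = 0
  2*Y**3 ↦ 2·1·27·1 = 54
  -2*Y**2*Z ↦ -2·1·9·0 = 0
  2*Y*Z**2 ↦ 2·1·3·0 = 0
Sum: F(3, 3, 0) = (-81) + (-81) + (0) + (-81) + (0) + (0) + (54) + (0) + (0) = -189.
Reducing mod 7: -189 ≡ 0 (mod 7).
Since F(a, b, c) ≡ 0 (mod 7), P lies on the curve.
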